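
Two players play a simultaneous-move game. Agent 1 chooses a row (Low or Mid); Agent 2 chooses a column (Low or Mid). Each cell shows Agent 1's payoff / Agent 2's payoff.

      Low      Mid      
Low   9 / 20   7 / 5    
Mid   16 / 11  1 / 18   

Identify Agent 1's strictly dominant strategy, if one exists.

None

A strategy is strictly dominant if it gives Agent 1 a strictly higher payoff than every other strategy, against every choice by the opponent.
Low is not dominant: against Low, Mid gives 16 > 9.
Mid is not dominant: against Mid, Low gives 7 > 1.
No single strategy is best against every opponent action.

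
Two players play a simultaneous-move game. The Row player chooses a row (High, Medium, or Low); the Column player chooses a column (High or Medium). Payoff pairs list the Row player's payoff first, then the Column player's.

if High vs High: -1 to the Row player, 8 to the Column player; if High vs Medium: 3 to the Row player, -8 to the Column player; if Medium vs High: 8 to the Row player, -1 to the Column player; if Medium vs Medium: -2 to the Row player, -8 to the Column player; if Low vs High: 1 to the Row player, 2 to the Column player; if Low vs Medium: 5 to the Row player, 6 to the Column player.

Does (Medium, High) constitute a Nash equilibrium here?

Yes

Holding the Column player at High: the Row player gets 8 from Medium, versus -1 from High, 1 from Low. No profitable deviation for the Row player.
Holding the Row player at Medium: the Column player gets -1 from High, versus -8 from Medium. No profitable deviation for the Column player either.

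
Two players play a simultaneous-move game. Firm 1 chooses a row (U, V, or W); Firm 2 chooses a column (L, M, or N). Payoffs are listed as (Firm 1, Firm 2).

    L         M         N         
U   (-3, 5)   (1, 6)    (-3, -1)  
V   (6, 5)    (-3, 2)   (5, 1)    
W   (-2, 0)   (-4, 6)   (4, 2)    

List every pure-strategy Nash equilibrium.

Check mutual best responses: a cell is a NE iff neither player can gain by unilaterally deviating.
Firm 1's best responses — vs L: V (payoff 6); vs M: U (payoff 1); vs N: V (payoff 5).
Firm 2's best responses — vs U: M (payoff 6); vs V: L (payoff 5); vs W: M (payoff 6).
Mutual best responses occur at (U, M) and (V, L); at each, neither player gains by switching.

(U, M) and (V, L)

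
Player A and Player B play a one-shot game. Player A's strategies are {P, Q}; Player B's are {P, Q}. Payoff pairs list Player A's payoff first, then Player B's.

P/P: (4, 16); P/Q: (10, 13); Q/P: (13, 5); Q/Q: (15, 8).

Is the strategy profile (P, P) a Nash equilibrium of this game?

No

Holding Player B at P: Player A gets 4 from P but could get 13 by switching to Q. Player A has a profitable deviation.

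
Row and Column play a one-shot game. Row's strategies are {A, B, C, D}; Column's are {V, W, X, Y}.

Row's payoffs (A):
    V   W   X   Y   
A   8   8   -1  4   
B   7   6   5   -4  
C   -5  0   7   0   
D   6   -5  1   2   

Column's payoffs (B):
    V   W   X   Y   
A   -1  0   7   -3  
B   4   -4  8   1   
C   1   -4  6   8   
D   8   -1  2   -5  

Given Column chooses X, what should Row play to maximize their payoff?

With Column fixed at X, Row's payoffs are: A → -1, B → 5, C → 7, D → 1.
The maximum is 7, achieved by C.

C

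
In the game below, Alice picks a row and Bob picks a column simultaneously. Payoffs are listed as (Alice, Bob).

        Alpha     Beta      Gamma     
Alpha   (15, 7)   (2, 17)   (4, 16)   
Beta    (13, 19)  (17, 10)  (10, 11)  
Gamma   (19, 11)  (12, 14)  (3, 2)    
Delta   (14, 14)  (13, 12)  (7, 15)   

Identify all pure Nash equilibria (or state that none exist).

Check mutual best responses: a cell is a NE iff neither player can gain by unilaterally deviating.
Alice's best responses — vs Alpha: Gamma (payoff 19); vs Beta: Beta (payoff 17); vs Gamma: Beta (payoff 10).
Bob's best responses — vs Alpha: Beta (payoff 17); vs Beta: Alpha (payoff 19); vs Gamma: Beta (payoff 14); vs Delta: Gamma (payoff 15).
No cell has both players best-responding. For instance, Alice's best reply to Alpha is Gamma, but against Gamma Bob prefers Beta over Alpha.

There is no pure-strategy Nash equilibrium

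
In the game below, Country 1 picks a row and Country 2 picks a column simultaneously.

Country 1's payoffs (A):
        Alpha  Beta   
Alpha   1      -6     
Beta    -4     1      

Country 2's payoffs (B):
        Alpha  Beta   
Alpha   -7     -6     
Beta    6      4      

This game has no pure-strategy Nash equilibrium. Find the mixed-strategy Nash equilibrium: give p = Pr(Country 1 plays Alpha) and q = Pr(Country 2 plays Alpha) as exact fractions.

p = 2/3, q = 7/12

In a mixed NE each player is indifferent between their pure strategies, so the opponent's mix sets the indifference.
Country 2 indifferent between Alpha and Beta: p·(-7) + (1−p)·6 = p·(-6) + (1−p)·4 ⟹ 6 + (-13)p = 4 + (-10)p ⟹ p = 2/3.
Country 1 indifferent between Alpha and Beta: q·1 + (1−q)·(-6) = q·(-4) + (1−q)·1 ⟹ (-6) + 7q = 1 + (-5)q ⟹ q = 7/12.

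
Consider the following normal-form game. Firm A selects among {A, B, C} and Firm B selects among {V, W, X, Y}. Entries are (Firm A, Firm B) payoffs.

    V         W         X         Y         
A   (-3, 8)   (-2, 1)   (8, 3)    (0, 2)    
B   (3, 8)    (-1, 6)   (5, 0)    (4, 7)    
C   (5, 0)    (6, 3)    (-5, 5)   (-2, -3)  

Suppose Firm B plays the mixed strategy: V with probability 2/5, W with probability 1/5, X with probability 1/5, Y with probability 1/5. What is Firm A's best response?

Compute Firm A's expected payoff from each pure strategy against the given mix.
A: (2/5)·(-3) + (1/5)·(-2) + (1/5)·8 + (1/5)·0 = 0
B: (2/5)·3 + (1/5)·(-1) + (1/5)·5 + (1/5)·4 = 14/5
C: (2/5)·5 + (1/5)·6 + (1/5)·(-5) + (1/5)·(-2) = 9/5
Highest expected payoff is 14/5, from B.

B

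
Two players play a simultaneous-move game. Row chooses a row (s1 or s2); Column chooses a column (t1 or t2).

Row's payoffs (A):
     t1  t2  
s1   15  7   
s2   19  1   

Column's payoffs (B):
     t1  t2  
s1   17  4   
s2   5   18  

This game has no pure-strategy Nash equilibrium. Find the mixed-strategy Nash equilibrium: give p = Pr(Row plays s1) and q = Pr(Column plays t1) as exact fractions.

p = 1/2, q = 3/5

In a mixed NE each player is indifferent between their pure strategies, so the opponent's mix sets the indifference.
Column indifferent between t1 and t2: p·17 + (1−p)·5 = p·4 + (1−p)·18 ⟹ 5 + 12p = 18 + (-14)p ⟹ p = 1/2.
Row indifferent between s1 and s2: q·15 + (1−q)·7 = q·19 + (1−q)·1 ⟹ 7 + 8q = 1 + 18q ⟹ q = 3/5.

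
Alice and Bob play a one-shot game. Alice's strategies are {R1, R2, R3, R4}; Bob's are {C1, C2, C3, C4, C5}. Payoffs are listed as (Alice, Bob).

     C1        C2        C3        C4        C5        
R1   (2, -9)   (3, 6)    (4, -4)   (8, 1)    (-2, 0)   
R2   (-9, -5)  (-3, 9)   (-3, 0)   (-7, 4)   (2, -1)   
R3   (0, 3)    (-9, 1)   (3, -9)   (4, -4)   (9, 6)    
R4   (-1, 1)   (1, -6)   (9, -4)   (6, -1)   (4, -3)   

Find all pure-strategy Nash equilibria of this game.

A profile is a Nash equilibrium when each player is best-responding to the other.
Alice's best responses — vs C1: R1 (payoff 2); vs C2: R1 (payoff 3); vs C3: R4 (payoff 9); vs C4: R1 (payoff 8); vs C5: R3 (payoff 9).
Bob's best responses — vs R1: C2 (payoff 6); vs R2: C2 (payoff 9); vs R3: C5 (payoff 6); vs R4: C1 (payoff 1).
Mutual best responses occur at (R1, C2) and (R3, C5); at each, neither player gains by switching.

(R1, C2) and (R3, C5)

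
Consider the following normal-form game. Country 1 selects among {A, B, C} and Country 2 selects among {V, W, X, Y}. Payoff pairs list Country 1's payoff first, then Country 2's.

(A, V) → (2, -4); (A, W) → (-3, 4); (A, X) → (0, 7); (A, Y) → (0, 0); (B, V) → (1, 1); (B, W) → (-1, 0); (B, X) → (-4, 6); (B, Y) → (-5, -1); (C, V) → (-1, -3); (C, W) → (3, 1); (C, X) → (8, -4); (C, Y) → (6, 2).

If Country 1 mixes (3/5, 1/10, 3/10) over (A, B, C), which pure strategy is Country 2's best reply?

Country 2's best reply maximizes expected payoff against the mix.
V: (3/5)·(-4) + (1/10)·1 + (3/10)·(-3) = -16/5
W: (3/5)·4 + (1/10)·0 + (3/10)·1 = 27/10
X: (3/5)·7 + (1/10)·6 + (3/10)·(-4) = 18/5
Y: (3/5)·0 + (1/10)·(-1) + (3/10)·2 = 1/2
Highest expected payoff is 18/5, from X.

X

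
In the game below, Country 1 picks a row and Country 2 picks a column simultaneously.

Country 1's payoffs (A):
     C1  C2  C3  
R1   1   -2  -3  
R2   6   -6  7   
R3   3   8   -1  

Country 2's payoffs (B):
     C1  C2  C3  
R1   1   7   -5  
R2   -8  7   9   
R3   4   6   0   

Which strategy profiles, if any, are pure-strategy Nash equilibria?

Check mutual best responses: a cell is a NE iff neither player can gain by unilaterally deviating.
Country 1's best responses — vs C1: R2 (payoff 6); vs C2: R3 (payoff 8); vs C3: R2 (payoff 7).
Country 2's best responses — vs R1: C2 (payoff 7); vs R2: C3 (payoff 9); vs R3: C2 (payoff 6).
Mutual best responses occur at (R2, C3) and (R3, C2); at each, neither player gains by switching.

(R2, C3) and (R3, C2)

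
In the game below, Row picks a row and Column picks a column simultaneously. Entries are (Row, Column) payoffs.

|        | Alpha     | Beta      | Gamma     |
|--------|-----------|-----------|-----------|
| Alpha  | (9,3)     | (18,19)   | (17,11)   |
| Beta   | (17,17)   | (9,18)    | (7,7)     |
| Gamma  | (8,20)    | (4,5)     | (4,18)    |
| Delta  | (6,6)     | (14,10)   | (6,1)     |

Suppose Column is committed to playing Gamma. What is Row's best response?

Alpha

With Column fixed at Gamma, Row's payoffs are: Alpha → 17, Beta → 7, Gamma → 4, Delta → 6.
The maximum is 17, achieved by Alpha.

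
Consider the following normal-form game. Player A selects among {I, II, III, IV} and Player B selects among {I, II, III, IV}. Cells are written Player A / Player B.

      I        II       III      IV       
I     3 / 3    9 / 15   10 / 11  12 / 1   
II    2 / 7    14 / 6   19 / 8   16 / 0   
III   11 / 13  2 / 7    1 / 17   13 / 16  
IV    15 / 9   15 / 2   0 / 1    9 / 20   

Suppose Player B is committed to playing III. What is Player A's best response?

With Player B fixed at III, Player A's payoffs are: I → 10, II → 19, III → 1, IV → 0.
The maximum is 19, achieved by II.

II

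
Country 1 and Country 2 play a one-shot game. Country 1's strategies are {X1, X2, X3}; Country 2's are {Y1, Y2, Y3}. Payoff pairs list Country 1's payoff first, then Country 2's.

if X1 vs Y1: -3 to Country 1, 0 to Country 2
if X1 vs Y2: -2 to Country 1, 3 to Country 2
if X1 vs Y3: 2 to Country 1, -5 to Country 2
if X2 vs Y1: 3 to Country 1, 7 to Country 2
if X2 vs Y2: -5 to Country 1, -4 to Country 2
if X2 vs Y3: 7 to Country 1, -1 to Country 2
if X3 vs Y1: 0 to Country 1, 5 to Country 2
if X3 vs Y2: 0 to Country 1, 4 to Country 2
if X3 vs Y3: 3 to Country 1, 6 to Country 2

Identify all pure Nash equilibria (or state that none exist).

(X2, Y1)

Find each player's best response to every opponent strategy; NE are the intersections.
Country 1's best responses — vs Y1: X2 (payoff 3); vs Y2: X3 (payoff 0); vs Y3: X2 (payoff 7).
Country 2's best responses — vs X1: Y2 (payoff 3); vs X2: Y1 (payoff 7); vs X3: Y3 (payoff 6).
The only mutual best response is (X2, Y1); neither player gains by switching there.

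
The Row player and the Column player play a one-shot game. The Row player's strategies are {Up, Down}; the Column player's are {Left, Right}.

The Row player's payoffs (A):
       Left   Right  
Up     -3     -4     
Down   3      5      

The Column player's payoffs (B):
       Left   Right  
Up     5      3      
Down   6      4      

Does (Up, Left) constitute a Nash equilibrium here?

No

Holding the Column player at Left: the Row player gets -3 from Up but could get 3 by switching to Down. The Row player has a profitable deviation.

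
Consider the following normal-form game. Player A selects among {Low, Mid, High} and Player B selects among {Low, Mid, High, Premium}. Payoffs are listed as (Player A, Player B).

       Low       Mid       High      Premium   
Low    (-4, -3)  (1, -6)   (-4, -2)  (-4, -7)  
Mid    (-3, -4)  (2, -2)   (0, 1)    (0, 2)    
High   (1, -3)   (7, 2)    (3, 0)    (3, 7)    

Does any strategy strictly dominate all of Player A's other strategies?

Check whether one of Player A's strategies beats all alternatives regardless of what the opponent does.
High strictly dominates: vs Low: 1 > each of {-4, -3}; vs Mid: 7 > each of {1, 2}; vs High: 3 > each of {-4, 0}; vs Premium: 3 > each of {-4, 0}.

High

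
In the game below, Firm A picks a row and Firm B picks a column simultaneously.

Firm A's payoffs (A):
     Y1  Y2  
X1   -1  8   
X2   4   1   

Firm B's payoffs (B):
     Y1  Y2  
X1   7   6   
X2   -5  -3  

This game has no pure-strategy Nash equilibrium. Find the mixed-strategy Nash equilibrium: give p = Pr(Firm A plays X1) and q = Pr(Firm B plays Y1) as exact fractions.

p = 2/3, q = 7/12

Each player's mixing probability is pinned down by making the *other* player indifferent.
Firm B indifferent between Y1 and Y2: p·7 + (1−p)·(-5) = p·6 + (1−p)·(-3) ⟹ (-5) + 12p = (-3) + 9p ⟹ p = 2/3.
Firm A indifferent between X1 and X2: q·(-1) + (1−q)·8 = q·4 + (1−q)·1 ⟹ 8 + (-9)q = 1 + 3q ⟹ q = 7/12.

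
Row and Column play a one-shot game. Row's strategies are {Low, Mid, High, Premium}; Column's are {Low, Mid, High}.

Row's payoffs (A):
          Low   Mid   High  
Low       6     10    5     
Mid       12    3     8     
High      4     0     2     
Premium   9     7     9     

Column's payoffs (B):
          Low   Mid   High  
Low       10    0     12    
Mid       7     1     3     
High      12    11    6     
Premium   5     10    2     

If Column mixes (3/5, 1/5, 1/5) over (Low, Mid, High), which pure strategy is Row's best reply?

Mid

Row's best reply maximizes expected payoff against the mix.
Low: (3/5)·6 + (1/5)·10 + (1/5)·5 = 33/5
Mid: (3/5)·12 + (1/5)·3 + (1/5)·8 = 47/5
High: (3/5)·4 + (1/5)·0 + (1/5)·2 = 14/5
Premium: (3/5)·9 + (1/5)·7 + (1/5)·9 = 43/5
Highest expected payoff is 47/5, from Mid.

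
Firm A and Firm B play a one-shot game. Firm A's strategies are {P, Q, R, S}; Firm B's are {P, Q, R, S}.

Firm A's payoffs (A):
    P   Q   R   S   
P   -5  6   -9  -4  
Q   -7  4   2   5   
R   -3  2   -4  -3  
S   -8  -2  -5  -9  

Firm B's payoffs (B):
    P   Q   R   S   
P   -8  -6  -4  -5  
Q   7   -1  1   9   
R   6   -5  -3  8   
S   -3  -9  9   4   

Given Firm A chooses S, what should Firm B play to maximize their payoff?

R

With Firm A fixed at S, Firm B's payoffs are: P → -3, Q → -9, R → 9, S → 4.
The maximum is 9, achieved by R.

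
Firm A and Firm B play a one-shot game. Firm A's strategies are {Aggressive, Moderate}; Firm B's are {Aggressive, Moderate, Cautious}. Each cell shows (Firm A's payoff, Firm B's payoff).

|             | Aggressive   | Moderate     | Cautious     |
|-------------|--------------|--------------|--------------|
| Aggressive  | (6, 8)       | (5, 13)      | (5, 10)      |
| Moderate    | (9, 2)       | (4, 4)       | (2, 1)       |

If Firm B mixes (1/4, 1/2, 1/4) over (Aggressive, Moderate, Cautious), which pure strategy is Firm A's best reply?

Firm A's best reply maximizes expected payoff against the mix.
Aggressive: (1/4)·6 + (1/2)·5 + (1/4)·5 = 21/4
Moderate: (1/4)·9 + (1/2)·4 + (1/4)·2 = 19/4
Highest expected payoff is 21/4, from Aggressive.

Aggressive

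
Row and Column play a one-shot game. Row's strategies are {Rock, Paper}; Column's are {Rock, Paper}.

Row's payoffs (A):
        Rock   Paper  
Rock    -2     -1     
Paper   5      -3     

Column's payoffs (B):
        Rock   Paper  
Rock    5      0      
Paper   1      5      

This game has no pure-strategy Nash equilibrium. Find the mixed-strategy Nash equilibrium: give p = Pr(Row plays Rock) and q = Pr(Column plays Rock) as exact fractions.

In a mixed NE each player is indifferent between their pure strategies, so the opponent's mix sets the indifference.
Column indifferent between Rock and Paper: p·5 + (1−p)·1 = p·0 + (1−p)·5 ⟹ 1 + 4p = 5 + (-5)p ⟹ p = 4/9.
Row indifferent between Rock and Paper: q·(-2) + (1−q)·(-1) = q·5 + (1−q)·(-3) ⟹ (-1) + (-1)q = (-3) + 8q ⟹ q = 2/9.

p = 4/9, q = 2/9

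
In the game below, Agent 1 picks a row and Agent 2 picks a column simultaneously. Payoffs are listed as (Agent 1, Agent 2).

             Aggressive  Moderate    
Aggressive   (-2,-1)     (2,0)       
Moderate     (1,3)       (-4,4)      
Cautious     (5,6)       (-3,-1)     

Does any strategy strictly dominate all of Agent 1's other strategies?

No strictly dominant strategy

Check whether one of Agent 1's strategies beats all alternatives regardless of what the opponent does.
Aggressive is not dominant: against Aggressive, Moderate gives 1 > -2.
Moderate is not dominant: against Aggressive, Cautious gives 5 > 1.
Cautious is not dominant: against Moderate, Aggressive gives 2 > -3.
No single strategy is best against every opponent action.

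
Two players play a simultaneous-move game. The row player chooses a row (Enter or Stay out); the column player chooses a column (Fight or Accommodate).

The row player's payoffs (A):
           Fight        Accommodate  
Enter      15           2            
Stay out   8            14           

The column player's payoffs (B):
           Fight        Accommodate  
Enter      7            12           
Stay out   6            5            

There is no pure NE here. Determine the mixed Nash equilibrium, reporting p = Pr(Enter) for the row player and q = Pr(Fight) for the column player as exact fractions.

In a mixed NE each player is indifferent between their pure strategies, so the opponent's mix sets the indifference.
The column player indifferent between Fight and Accommodate: p·7 + (1−p)·6 = p·12 + (1−p)·5 ⟹ 6 + 1p = 5 + 7p ⟹ p = 1/6.
The row player indifferent between Enter and Stay out: q·15 + (1−q)·2 = q·8 + (1−q)·14 ⟹ 2 + 13q = 14 + (-6)q ⟹ q = 12/19.

p = 1/6, q = 12/19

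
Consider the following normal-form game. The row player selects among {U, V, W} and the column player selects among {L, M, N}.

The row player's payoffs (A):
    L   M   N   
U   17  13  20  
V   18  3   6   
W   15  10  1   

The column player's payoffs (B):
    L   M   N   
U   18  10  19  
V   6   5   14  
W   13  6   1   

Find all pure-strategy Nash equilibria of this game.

(U, N)

Check mutual best responses: a cell is a NE iff neither player can gain by unilaterally deviating.
The row player's best responses — vs L: V (payoff 18); vs M: U (payoff 13); vs N: U (payoff 20).
The column player's best responses — vs U: N (payoff 19); vs V: N (payoff 14); vs W: L (payoff 13).
The only mutual best response is (U, N); neither player gains by switching there.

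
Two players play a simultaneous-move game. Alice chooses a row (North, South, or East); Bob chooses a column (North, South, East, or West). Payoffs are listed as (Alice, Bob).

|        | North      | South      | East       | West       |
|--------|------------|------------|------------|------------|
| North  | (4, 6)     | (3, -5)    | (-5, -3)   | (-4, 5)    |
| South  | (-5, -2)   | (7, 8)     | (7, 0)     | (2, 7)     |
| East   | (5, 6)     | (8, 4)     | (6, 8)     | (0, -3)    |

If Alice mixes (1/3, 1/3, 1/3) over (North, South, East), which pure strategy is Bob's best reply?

North

Bob's best reply maximizes expected payoff against the mix.
North: (1/3)·6 + (1/3)·(-2) + (1/3)·6 = 10/3
South: (1/3)·(-5) + (1/3)·8 + (1/3)·4 = 7/3
East: (1/3)·(-3) + (1/3)·0 + (1/3)·8 = 5/3
West: (1/3)·5 + (1/3)·7 + (1/3)·(-3) = 3
Highest expected payoff is 10/3, from North.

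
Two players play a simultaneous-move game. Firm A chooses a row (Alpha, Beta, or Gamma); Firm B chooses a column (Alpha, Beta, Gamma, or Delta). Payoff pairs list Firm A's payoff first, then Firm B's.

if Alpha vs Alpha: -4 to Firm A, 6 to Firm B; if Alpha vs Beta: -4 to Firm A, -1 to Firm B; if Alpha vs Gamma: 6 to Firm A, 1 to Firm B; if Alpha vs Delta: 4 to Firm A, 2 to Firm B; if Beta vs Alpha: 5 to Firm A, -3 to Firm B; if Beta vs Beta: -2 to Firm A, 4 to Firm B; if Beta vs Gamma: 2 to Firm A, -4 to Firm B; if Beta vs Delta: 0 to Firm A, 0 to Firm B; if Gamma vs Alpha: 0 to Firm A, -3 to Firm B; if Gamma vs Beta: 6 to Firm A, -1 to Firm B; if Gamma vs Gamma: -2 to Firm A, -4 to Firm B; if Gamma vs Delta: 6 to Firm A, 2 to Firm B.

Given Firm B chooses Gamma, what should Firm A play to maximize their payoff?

With Firm B fixed at Gamma, Firm A's payoffs are: Alpha → 6, Beta → 2, Gamma → -2.
The maximum is 6, achieved by Alpha.

Alpha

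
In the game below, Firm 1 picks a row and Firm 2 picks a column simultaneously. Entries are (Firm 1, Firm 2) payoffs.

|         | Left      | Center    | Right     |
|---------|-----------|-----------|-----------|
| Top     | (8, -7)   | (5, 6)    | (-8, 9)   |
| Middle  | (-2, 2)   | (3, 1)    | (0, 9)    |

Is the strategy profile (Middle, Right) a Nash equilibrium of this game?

Yes

Holding Firm 2 at Right: Firm 1 gets 0 from Middle, versus -8 from Top. No profitable deviation for Firm 1.
Holding Firm 1 at Middle: Firm 2 gets 9 from Right, versus 2 from Left, 1 from Center. No profitable deviation for Firm 2 either.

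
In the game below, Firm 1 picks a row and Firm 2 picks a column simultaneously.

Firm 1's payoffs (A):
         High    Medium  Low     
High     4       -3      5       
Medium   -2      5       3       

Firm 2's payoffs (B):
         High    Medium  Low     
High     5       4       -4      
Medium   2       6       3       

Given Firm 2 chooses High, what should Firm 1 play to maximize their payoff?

With Firm 2 fixed at High, Firm 1's payoffs are: High → 4, Medium → -2.
The maximum is 4, achieved by High.

High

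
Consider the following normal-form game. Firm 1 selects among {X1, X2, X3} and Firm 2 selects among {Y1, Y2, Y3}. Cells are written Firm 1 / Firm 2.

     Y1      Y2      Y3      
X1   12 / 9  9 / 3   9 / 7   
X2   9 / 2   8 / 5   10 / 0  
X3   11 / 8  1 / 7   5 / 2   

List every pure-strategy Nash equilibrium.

(X1, Y1)

Check mutual best responses: a cell is a NE iff neither player can gain by unilaterally deviating.
Firm 1's best responses — vs Y1: X1 (payoff 12); vs Y2: X1 (payoff 9); vs Y3: X2 (payoff 10).
Firm 2's best responses — vs X1: Y1 (payoff 9); vs X2: Y2 (payoff 5); vs X3: Y1 (payoff 8).
The only mutual best response is (X1, Y1); neither player gains by switching there.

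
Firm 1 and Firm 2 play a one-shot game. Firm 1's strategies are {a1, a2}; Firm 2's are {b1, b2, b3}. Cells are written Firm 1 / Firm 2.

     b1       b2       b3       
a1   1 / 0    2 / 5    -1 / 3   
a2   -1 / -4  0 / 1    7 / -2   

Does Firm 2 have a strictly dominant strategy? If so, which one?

b2

A strategy is strictly dominant if it gives Firm 2 a strictly higher payoff than every other strategy, against every choice by the opponent.
b2 strictly dominates: vs a1: 5 > each of {0, 3}; vs a2: 1 > each of {-4, -2}.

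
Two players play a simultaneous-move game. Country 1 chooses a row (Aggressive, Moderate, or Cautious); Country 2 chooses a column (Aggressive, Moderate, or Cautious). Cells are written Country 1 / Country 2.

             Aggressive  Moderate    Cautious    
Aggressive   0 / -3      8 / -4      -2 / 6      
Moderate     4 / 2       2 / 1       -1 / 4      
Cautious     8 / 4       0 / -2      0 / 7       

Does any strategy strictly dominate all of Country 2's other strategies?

A strategy is strictly dominant if it gives Country 2 a strictly higher payoff than every other strategy, against every choice by the opponent.
Cautious strictly dominates: vs Aggressive: 6 > each of {-3, -4}; vs Moderate: 4 > each of {2, 1}; vs Cautious: 7 > each of {4, -2}.

Cautious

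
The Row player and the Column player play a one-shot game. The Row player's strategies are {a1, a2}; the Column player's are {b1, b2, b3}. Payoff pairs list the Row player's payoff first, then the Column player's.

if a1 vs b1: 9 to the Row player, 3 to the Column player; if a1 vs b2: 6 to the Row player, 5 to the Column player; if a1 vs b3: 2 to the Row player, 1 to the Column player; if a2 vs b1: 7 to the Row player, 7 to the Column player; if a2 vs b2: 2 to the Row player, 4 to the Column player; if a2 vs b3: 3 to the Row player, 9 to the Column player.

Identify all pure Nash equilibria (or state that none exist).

Check mutual best responses: a cell is a NE iff neither player can gain by unilaterally deviating.
The Row player's best responses — vs b1: a1 (payoff 9); vs b2: a1 (payoff 6); vs b3: a2 (payoff 3).
The Column player's best responses — vs a1: b2 (payoff 5); vs a2: b3 (payoff 9).
Mutual best responses occur at (a1, b2) and (a2, b3); at each, neither player gains by switching.

(a1, b2) and (a2, b3)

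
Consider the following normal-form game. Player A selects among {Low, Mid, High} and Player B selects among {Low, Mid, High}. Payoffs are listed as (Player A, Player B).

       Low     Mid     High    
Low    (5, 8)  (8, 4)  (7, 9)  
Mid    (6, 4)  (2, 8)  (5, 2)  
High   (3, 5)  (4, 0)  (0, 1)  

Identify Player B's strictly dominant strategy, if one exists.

No strictly dominant strategy

Check whether one of Player B's strategies beats all alternatives regardless of what the opponent does.
Low is not dominant: against Low, High gives 9 > 8.
Mid is not dominant: against Low, Low gives 8 > 4.
High is not dominant: against Mid, Low gives 4 > 2.
No single strategy is best against every opponent action.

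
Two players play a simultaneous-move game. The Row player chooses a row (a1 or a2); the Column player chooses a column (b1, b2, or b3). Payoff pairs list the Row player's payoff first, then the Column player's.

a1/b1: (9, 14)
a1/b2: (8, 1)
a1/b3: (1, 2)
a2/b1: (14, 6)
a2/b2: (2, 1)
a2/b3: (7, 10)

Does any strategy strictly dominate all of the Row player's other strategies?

No strictly dominant strategy

Check whether one of the Row player's strategies beats all alternatives regardless of what the opponent does.
a1 is not dominant: against b1, a2 gives 14 > 9.
a2 is not dominant: against b2, a1 gives 8 > 2.
No single strategy is best against every opponent action.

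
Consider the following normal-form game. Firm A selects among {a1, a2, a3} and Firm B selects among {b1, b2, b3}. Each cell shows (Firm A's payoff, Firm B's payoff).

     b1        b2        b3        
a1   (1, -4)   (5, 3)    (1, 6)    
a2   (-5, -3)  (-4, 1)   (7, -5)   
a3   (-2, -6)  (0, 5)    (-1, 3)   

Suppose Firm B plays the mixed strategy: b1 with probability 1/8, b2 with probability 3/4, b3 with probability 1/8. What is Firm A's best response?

Compute Firm A's expected payoff from each pure strategy against the given mix.
a1: (1/8)·1 + (3/4)·5 + (1/8)·1 = 4
a2: (1/8)·(-5) + (3/4)·(-4) + (1/8)·7 = -11/4
a3: (1/8)·(-2) + (3/4)·0 + (1/8)·(-1) = -3/8
Highest expected payoff is 4, from a1.

a1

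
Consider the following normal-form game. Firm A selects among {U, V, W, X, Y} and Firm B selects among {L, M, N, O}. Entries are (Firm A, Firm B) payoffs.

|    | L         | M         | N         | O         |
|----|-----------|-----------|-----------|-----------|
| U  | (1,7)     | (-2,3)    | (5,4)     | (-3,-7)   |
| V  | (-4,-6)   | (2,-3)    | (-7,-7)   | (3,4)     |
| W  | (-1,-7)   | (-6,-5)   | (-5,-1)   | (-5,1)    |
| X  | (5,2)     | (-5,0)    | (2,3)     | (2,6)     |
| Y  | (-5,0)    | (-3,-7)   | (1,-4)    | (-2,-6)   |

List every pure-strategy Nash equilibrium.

A profile is a Nash equilibrium when each player is best-responding to the other.
Firm A's best responses — vs L: X (payoff 5); vs M: V (payoff 2); vs N: U (payoff 5); vs O: V (payoff 3).
Firm B's best responses — vs U: L (payoff 7); vs V: O (payoff 4); vs W: O (payoff 1); vs X: O (payoff 6); vs Y: L (payoff 0).
The only mutual best response is (V, O); neither player gains by switching there.

(V, O)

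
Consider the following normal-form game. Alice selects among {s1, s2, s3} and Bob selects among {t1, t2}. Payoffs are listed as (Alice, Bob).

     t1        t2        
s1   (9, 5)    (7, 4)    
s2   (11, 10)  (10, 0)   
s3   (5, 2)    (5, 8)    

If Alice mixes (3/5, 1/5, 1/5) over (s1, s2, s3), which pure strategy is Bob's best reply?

t1

Compute Bob's expected payoff from each pure strategy against the given mix.
t1: (3/5)·5 + (1/5)·10 + (1/5)·2 = 27/5
t2: (3/5)·4 + (1/5)·0 + (1/5)·8 = 4
Highest expected payoff is 27/5, from t1.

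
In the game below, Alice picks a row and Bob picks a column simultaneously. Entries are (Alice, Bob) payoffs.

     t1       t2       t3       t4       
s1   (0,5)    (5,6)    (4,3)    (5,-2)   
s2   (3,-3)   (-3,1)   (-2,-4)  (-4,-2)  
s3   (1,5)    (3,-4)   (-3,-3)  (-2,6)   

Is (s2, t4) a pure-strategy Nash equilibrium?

Holding Bob at t4: Alice gets -4 from s2 but could get 5 by switching to s1. Alice has a profitable deviation.

No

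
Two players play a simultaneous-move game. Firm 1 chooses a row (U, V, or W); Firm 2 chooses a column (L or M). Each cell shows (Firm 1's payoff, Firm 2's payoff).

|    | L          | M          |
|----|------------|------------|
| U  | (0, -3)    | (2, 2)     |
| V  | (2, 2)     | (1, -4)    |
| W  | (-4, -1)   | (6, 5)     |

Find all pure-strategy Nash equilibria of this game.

Find each player's best response to every opponent strategy; NE are the intersections.
Firm 1's best responses — vs L: V (payoff 2); vs M: W (payoff 6).
Firm 2's best responses — vs U: M (payoff 2); vs V: L (payoff 2); vs W: M (payoff 5).
Mutual best responses occur at (V, L) and (W, M); at each, neither player gains by switching.

(V, L) and (W, M)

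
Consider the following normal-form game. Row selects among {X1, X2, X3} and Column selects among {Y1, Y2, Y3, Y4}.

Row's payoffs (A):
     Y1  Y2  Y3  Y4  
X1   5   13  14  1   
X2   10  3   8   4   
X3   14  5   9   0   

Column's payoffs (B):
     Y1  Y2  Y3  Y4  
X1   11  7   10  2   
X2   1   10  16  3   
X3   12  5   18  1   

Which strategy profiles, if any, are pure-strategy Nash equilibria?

Find each player's best response to every opponent strategy; NE are the intersections.
Row's best responses — vs Y1: X3 (payoff 14); vs Y2: X1 (payoff 13); vs Y3: X1 (payoff 14); vs Y4: X2 (payoff 4).
Column's best responses — vs X1: Y1 (payoff 11); vs X2: Y3 (payoff 16); vs X3: Y3 (payoff 18).
No cell has both players best-responding. For instance, Row's best reply to Y4 is X2, but against X2 Column prefers Y3 over Y4.

There is no pure-strategy Nash equilibrium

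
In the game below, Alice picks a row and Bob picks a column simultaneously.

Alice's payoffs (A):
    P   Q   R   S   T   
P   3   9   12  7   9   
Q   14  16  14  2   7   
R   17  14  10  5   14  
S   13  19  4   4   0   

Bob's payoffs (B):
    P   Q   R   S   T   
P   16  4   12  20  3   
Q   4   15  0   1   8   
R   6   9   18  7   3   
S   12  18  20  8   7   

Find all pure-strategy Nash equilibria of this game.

(P, S)

A profile is a Nash equilibrium when each player is best-responding to the other.
Alice's best responses — vs P: R (payoff 17); vs Q: S (payoff 19); vs R: Q (payoff 14); vs S: P (payoff 7); vs T: R (payoff 14).
Bob's best responses — vs P: S (payoff 20); vs Q: Q (payoff 15); vs R: R (payoff 18); vs S: R (payoff 20).
The only mutual best response is (P, S); neither player gains by switching there.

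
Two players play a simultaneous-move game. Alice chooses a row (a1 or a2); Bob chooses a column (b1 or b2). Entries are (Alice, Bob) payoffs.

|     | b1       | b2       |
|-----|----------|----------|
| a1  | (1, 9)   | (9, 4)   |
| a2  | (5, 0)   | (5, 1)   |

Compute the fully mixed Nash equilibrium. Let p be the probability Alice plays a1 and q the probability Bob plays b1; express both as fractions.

In a mixed NE each player is indifferent between their pure strategies, so the opponent's mix sets the indifference.
Bob indifferent between b1 and b2: p·9 + (1−p)·0 = p·4 + (1−p)·1 ⟹ 0 + 9p = 1 + 3p ⟹ p = 1/6.
Alice indifferent between a1 and a2: q·1 + (1−q)·9 = q·5 + (1−q)·5 ⟹ 9 + (-8)q = 5 + 0q ⟹ q = 1/2.

p = 1/6, q = 1/2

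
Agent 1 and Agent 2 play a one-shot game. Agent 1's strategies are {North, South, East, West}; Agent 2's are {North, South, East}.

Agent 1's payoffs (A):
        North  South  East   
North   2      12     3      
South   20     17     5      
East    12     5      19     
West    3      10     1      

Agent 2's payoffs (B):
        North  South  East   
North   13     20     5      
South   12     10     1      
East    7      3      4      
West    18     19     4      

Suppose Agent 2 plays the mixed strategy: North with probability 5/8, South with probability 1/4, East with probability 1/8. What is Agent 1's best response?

Agent 1's best reply maximizes expected payoff against the mix.
North: (5/8)·2 + (1/4)·12 + (1/8)·3 = 37/8
South: (5/8)·20 + (1/4)·17 + (1/8)·5 = 139/8
East: (5/8)·12 + (1/4)·5 + (1/8)·19 = 89/8
West: (5/8)·3 + (1/4)·10 + (1/8)·1 = 9/2
Highest expected payoff is 139/8, from South.

South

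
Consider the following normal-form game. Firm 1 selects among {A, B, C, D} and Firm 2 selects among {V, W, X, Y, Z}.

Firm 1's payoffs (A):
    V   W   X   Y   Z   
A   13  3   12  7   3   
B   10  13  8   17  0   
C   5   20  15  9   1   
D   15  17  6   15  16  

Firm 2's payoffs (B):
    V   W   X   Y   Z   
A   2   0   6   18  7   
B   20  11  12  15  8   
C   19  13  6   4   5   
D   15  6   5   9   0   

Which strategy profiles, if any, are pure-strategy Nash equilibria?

(D, V)

Find each player's best response to every opponent strategy; NE are the intersections.
Firm 1's best responses — vs V: D (payoff 15); vs W: C (payoff 20); vs X: C (payoff 15); vs Y: B (payoff 17); vs Z: D (payoff 16).
Firm 2's best responses — vs A: Y (payoff 18); vs B: V (payoff 20); vs C: V (payoff 19); vs D: V (payoff 15).
The only mutual best response is (D, V); neither player gains by switching there.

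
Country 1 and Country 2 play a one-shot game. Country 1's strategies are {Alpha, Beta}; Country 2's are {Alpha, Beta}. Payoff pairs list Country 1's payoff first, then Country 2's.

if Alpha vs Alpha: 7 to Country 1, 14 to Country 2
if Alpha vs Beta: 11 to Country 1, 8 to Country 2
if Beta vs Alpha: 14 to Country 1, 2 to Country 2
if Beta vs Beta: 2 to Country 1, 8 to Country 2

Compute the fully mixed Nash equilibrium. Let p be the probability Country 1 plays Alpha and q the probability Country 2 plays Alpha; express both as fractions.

p = 1/2, q = 9/16

In a mixed NE each player is indifferent between their pure strategies, so the opponent's mix sets the indifference.
Country 2 indifferent between Alpha and Beta: p·14 + (1−p)·2 = p·8 + (1−p)·8 ⟹ 2 + 12p = 8 + 0p ⟹ p = 1/2.
Country 1 indifferent between Alpha and Beta: q·7 + (1−q)·11 = q·14 + (1−q)·2 ⟹ 11 + (-4)q = 2 + 12q ⟹ q = 9/16.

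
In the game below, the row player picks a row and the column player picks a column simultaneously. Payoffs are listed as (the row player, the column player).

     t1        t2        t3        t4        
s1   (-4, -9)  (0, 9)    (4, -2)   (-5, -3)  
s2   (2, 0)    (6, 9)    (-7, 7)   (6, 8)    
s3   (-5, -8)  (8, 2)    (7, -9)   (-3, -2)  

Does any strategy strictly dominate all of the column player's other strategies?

Check whether one of the column player's strategies beats all alternatives regardless of what the opponent does.
t2 strictly dominates: vs s1: 9 > each of {-9, -2, -3}; vs s2: 9 > each of {0, 7, 8}; vs s3: 2 > each of {-8, -9, -2}.

t2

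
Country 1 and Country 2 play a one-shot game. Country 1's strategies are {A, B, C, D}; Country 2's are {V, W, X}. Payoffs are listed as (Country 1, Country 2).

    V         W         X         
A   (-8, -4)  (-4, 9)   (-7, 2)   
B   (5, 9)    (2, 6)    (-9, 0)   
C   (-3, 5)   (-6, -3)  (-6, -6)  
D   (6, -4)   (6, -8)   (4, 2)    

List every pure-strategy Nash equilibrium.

A profile is a Nash equilibrium when each player is best-responding to the other.
Country 1's best responses — vs V: D (payoff 6); vs W: D (payoff 6); vs X: D (payoff 4).
Country 2's best responses — vs A: W (payoff 9); vs B: V (payoff 9); vs C: V (payoff 5); vs D: X (payoff 2).
The only mutual best response is (D, X); neither player gains by switching there.

(D, X)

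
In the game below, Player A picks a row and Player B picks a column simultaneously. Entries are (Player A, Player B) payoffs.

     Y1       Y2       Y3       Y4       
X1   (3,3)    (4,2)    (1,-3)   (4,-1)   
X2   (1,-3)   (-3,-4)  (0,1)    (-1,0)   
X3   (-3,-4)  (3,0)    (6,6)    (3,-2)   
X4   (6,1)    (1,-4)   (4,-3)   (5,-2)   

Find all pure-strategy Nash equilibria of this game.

A profile is a Nash equilibrium when each player is best-responding to the other.
Player A's best responses — vs Y1: X4 (payoff 6); vs Y2: X1 (payoff 4); vs Y3: X3 (payoff 6); vs Y4: X4 (payoff 5).
Player B's best responses — vs X1: Y1 (payoff 3); vs X2: Y3 (payoff 1); vs X3: Y3 (payoff 6); vs X4: Y1 (payoff 1).
Mutual best responses occur at (X3, Y3) and (X4, Y1); at each, neither player gains by switching.

(X3, Y3) and (X4, Y1)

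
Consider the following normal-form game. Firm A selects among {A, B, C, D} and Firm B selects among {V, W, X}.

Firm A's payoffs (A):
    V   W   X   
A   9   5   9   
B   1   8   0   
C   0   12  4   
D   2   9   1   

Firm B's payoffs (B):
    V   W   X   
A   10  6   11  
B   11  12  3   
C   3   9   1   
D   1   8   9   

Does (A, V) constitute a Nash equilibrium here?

No

Holding Firm B at V: Firm A gets 9 from A, versus 1 from B, 0 from C, 2 from D. No profitable deviation for Firm A.
Holding Firm A at A: Firm B gets 10 from V but could get 11 by switching to X. Firm B has a profitable deviation.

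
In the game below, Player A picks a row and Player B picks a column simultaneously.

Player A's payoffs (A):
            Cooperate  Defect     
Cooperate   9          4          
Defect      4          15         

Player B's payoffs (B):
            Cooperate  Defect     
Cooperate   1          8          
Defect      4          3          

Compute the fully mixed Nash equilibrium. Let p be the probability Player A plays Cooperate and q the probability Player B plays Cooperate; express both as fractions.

p = 1/8, q = 11/16

Each player's mixing probability is pinned down by making the *other* player indifferent.
Player B indifferent between Cooperate and Defect: p·1 + (1−p)·4 = p·8 + (1−p)·3 ⟹ 4 + (-3)p = 3 + 5p ⟹ p = 1/8.
Player A indifferent between Cooperate and Defect: q·9 + (1−q)·4 = q·4 + (1−q)·15 ⟹ 4 + 5q = 15 + (-11)q ⟹ q = 11/16.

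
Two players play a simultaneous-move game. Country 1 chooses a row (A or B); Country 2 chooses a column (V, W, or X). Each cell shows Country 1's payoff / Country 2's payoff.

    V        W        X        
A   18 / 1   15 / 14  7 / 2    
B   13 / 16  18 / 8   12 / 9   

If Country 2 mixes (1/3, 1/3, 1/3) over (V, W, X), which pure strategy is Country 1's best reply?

B

Country 1's best reply maximizes expected payoff against the mix.
A: (1/3)·18 + (1/3)·15 + (1/3)·7 = 40/3
B: (1/3)·13 + (1/3)·18 + (1/3)·12 = 43/3
Highest expected payoff is 43/3, from B.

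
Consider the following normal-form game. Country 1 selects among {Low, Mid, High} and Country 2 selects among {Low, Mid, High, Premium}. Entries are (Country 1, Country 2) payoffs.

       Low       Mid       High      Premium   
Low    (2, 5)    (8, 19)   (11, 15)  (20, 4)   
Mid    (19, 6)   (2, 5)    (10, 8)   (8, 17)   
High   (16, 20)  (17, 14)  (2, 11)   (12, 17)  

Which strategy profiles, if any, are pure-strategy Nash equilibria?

A profile is a Nash equilibrium when each player is best-responding to the other.
Country 1's best responses — vs Low: Mid (payoff 19); vs Mid: High (payoff 17); vs High: Low (payoff 11); vs Premium: Low (payoff 20).
Country 2's best responses — vs Low: Mid (payoff 19); vs Mid: Premium (payoff 17); vs High: Low (payoff 20).
No cell has both players best-responding. For instance, Country 1's best reply to Low is Mid, but against Mid Country 2 prefers Premium over Low.

There is no pure-strategy Nash equilibrium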